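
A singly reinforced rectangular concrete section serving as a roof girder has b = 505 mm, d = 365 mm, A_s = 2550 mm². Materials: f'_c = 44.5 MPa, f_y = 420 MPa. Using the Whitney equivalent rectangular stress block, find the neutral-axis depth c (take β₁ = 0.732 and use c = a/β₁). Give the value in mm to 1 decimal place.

T = A_s f_y = 2550 × 420 = 1071000 N = 1071 kN.
Setting C = 0.85 f'_c a b equal to T: a = 1071000/(0.85 × 44.5 × 505) = 56.069 mm.
With β₁ = 0.732, c = a/β₁ = 56.069/0.732 = 76.6 mm.

c ≈ 76.6 mm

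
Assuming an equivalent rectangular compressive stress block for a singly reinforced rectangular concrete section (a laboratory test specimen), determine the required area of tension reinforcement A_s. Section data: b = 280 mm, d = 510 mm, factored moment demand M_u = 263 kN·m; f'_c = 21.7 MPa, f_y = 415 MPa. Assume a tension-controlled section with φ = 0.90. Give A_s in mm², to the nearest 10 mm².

A_s ≈ 1580 mm²

M_n = M_u/φ = 263/0.90 = 292.222 kN·m.
With M_n = 0.85 f'_c a b (d − a/2), solve the quadratic for a:
a = d − √(d² − 2M_n/(0.85 f'_c b)) = 510 − √(510² − 2 × 292.222×10⁶/(0.85 × 21.7 × 280)) = 126.68 mm.
A_s = 0.85 f'_c a b / f_y = 0.85 × 21.7 × 126.68 × 280 / 415 = 1576.5 mm².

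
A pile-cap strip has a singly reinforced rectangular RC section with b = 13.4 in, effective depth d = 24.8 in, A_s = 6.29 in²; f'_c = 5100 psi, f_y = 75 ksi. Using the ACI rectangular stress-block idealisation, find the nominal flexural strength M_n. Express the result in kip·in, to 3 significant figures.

M_n ≈ 9780 kip·in

T = A_s f_y = 6.29 × 75 = 471.75 kips.
a = T/(0.85 f'_c b) = 471.75/(0.85 × 5.1 × 13.4) = 8.121 in.
M_n = T(d − a/2) = 471.75 × (24.8 − 4.0605) = 9783.9 kip·in.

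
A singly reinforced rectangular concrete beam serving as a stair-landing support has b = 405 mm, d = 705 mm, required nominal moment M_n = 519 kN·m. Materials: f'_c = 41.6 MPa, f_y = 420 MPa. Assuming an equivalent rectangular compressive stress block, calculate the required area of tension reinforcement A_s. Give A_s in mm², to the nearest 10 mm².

A_s ≈ 1820 mm²

With M_n = 0.85 f'_c a b (d − a/2), solve the quadratic for a:
a = d − √(d² − 2M_n/(0.85 f'_c b)) = 705 − √(705² − 2 × 519×10⁶/(0.85 × 41.6 × 405)) = 53.43 mm.
A_s = 0.85 f'_c a b / f_y = 0.85 × 41.6 × 53.43 × 405 / 420 = 1821.8 mm².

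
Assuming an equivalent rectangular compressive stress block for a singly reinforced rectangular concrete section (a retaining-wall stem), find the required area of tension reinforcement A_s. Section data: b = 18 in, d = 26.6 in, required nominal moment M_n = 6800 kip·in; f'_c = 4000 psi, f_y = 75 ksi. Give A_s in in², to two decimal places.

A_s ≈ 3.73 in²

From M_n = 0.85 f'_c a b (d − a/2):
a = d − √(d² − 2M_n/(0.85 f'_c b)) = 26.6 − √(26.6² − 2 × 6800/(0.85 × 4 × 18)) = 4.570 in.
A_s = 0.85 f'_c a b / f_y = 0.85 × 4 × 4.570 × 18 / 75 = 3.729 in².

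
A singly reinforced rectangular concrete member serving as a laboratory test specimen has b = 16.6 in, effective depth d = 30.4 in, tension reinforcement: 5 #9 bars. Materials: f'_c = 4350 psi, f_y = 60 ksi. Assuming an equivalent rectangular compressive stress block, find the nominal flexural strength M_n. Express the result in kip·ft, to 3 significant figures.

M_n ≈ 699 kip·ft

A_s = 5 × 1 = 5 in².
T = A_s f_y = 5 × 60 = 300 kips.
a = T/(0.85 f'_c b) = 300/(0.85 × 4.35 × 16.6) = 4.888 in.
M_n = T(d − a/2) = 300 × (30.4 − 2.444) = 8386.8 kip·in = 8386.8/12 = 698.90 kip·ft.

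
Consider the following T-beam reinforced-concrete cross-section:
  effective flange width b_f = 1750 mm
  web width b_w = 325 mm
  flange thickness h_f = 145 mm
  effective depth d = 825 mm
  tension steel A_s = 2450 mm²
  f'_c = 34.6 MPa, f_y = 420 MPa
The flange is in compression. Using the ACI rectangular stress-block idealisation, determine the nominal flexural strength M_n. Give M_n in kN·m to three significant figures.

M_n ≈ 839 kN·m

Tension: T = A_s f_y = 2450 × 420 = 1029000 N.
Try a within the flange: a = T/(0.85 f'_c b_f) = 1029000/(0.85 × 34.6 × 1750) = 19.99 mm.
Since a = 19.99 ≤ h_f = 145 mm, the stress block lies entirely in the flange; analyse as a rectangular beam of width b_f.
M_n = T(d − a/2) = 1029000 × (825 − 9.995) = 838.64 × 10⁶ N·mm.
M_n = 838.64 kN·m.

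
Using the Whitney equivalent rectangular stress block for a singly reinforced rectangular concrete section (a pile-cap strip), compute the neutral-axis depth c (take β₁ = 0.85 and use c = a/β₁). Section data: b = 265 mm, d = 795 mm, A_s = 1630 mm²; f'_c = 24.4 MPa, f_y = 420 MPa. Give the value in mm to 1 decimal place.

c ≈ 146.5 mm

T = A_s f_y = 1630 × 420 = 684600 N = 684.6 kN.
Setting C = 0.85 f'_c a b equal to T: a = 684600/(0.85 × 24.4 × 265) = 124.561 mm.
With β₁ = 0.85, c = a/β₁ = 124.561/0.85 = 146.5 mm.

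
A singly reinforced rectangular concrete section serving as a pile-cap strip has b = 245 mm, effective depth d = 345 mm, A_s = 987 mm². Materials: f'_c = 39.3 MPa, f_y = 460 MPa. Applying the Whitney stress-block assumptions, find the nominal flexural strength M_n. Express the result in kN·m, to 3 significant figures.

M_n ≈ 144 kN·m

T = A_s f_y = 987 × 460 = 454020 N = 454.02 kN.
From C = T: a = T/(0.85 f'_c b) = 454020/(0.85 × 39.3 × 245) = 55.48 mm.
M_n = T(d − a/2) = 454.02 kN × (345 − 27.74) mm = 144.04 kN·m.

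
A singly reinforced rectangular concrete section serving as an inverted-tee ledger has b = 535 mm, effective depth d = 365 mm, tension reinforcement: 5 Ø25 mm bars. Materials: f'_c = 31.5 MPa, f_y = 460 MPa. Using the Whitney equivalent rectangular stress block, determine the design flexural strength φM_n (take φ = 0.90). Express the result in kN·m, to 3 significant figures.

A_s = 5 × 491 = 2455 mm².
T = A_s f_y = 2455 × 460 = 1129300 N = 1129.3 kN.
From C = T: a = T/(0.85 f'_c b) = 1129300/(0.85 × 31.5 × 535) = 78.84 mm.
M_n = T(d − a/2) = 1129.3 kN × (365 − 39.42) mm = 367.68 kN·m.
φM_n = 0.90 × 367.68 = 330.91 kN·m.

φM_n ≈ 331 kN·m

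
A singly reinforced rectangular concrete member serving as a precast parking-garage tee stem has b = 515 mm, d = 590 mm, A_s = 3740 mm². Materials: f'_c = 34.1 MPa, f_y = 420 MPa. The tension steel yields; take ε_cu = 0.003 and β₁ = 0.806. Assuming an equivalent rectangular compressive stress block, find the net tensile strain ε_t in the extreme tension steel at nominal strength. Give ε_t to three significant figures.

ε_t ≈ 0.0106

a = A_s f_y/(0.85 f'_c b) = 105.23 mm.
β₁ = 0.806, so c = a/β₁ = 105.23/0.806 = 130.56 mm.
From the linear strain diagram with ε_cu = 0.003: ε_t = 0.003 (d − c)/c = 0.003 × (590 − 130.56)/130.56 = 0.0106.
Since ε_t ≥ 0.005, the section is tension-controlled.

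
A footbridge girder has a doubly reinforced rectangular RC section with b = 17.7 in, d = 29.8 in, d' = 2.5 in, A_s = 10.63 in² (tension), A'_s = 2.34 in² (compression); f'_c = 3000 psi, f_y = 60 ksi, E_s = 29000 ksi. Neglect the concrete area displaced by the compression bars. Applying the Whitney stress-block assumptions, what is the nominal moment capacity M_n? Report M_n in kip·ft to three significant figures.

M_n ≈ 1330 kip·ft

Assume both steels yield.
a = (A_s − A'_s) f_y/(0.85 f'_c b) = (10.63 − 2.34) × 60/(0.85 × 3 × 17.7) = 11.020 in.
c = a/β₁ = 11.020/0.85 = 12.965 in; ε'_s = 0.003(c − d')/c = 0.0024 ≥ ε_y = 0.0021, so the compression steel yields.
M_n = (A_s − A'_s) f_y (d − a/2) + A'_s f_y (d − d') = 497.4 × (29.8 − 5.51) + 140.4 × (29.8 − 2.5) = 12081.8 + 3832.9 = 15914.7 kip·in = 15914.7/12 = 1326.23 kip·ft.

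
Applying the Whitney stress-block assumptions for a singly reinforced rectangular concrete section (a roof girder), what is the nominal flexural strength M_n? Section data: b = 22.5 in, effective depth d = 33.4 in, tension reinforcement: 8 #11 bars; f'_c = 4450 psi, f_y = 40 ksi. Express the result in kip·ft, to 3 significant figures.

A_s = 8 × 1.56 = 12.48 in².
T = A_s f_y = 12.48 × 40 = 499.2 kips.
a = T/(0.85 f'_c b) = 499.2/(0.85 × 4.45 × 22.5) = 5.866 in.
M_n = T(d − a/2) = 499.2 × (33.4 − 2.933) = 15209.1 kip·in = 15209.1/12 = 1267.43 kip·ft.

M_n ≈ 1270 kip·ft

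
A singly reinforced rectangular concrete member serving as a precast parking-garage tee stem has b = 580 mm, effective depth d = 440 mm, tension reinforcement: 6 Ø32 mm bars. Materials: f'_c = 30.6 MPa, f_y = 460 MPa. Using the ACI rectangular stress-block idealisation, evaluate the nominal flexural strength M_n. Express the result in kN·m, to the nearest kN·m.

A_s = 6 × 804 = 4824 mm².
T = A_s f_y = 4824 × 460 = 2219040 N = 2219.04 kN.
From C = T: a = T/(0.85 f'_c b) = 2219040/(0.85 × 30.6 × 580) = 147.09 mm.
M_n = T(d − a/2) = 2219.04 kN × (440 − 73.545) mm = 813.18 kN·m.

M_n ≈ 813 kN·m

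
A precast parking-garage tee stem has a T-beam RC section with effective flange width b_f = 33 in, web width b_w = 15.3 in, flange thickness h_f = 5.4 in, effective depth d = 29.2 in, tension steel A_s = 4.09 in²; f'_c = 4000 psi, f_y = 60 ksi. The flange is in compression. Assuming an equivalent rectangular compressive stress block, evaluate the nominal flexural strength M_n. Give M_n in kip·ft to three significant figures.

Tension: T = A_s f_y = 4.09 × 60 = 245.4 kips.
Try a within the flange: a = T/(0.85 f'_c b_f) = 245.4/(0.85 × 4 × 33) = 2.187 in.
Since a = 2.187 ≤ h_f = 5.4 in, the stress block lies entirely in the flange; analyse as a rectangular beam of width b_f.
M_n = T(d − a/2) = 245.4 × (29.2 − 1.0935) = 6897.3 kip·in.
M_n = 6897.3/12 = 574.78 kip·ft.

M_n ≈ 575 kip·ft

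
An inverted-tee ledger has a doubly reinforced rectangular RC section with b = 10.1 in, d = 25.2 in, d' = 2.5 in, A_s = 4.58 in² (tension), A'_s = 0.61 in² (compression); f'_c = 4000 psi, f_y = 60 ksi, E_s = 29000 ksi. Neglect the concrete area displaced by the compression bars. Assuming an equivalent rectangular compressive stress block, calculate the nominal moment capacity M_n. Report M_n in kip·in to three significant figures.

Assume both steels yield.
a = (A_s − A'_s) f_y/(0.85 f'_c b) = (4.58 − 0.61) × 60/(0.85 × 4 × 10.1) = 6.937 in.
c = a/β₁ = 6.937/0.85 = 8.161 in; ε'_s = 0.003(c − d')/c = 0.0021 ≥ ε_y = 0.0021, so the compression steel yields.
M_n = (A_s − A'_s) f_y (d − a/2) + A'_s f_y (d − d') = 238.2 × (25.2 − 3.4685) + 36.6 × (25.2 − 2.5) = 5176.4 + 830.8 = 6007.2 kip·in.

M_n ≈ 6010 kip·in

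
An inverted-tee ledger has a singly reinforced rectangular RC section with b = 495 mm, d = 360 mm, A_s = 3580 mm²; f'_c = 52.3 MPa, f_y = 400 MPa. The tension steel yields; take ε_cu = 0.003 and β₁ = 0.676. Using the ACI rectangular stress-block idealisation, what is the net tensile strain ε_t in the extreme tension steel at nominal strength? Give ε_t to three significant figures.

a = A_s f_y/(0.85 f'_c b) = 65.08 mm.
β₁ = 0.676, so c = a/β₁ = 65.08/0.676 = 96.27 mm.
From the linear strain diagram with ε_cu = 0.003: ε_t = 0.003 (d − c)/c = 0.003 × (360 − 96.27)/96.27 = 0.00822.
Since ε_t ≥ 0.005, the section is tension-controlled.

ε_t ≈ 0.00822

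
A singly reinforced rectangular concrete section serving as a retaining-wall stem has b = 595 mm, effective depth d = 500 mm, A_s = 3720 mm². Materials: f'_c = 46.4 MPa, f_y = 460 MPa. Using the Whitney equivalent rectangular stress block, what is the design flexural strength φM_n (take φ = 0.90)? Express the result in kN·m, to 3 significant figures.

φM_n ≈ 714 kN·m

T = A_s f_y = 3720 × 460 = 1711200 N = 1711.2 kN.
From C = T: a = T/(0.85 f'_c b) = 1711200/(0.85 × 46.4 × 595) = 72.92 mm.
M_n = T(d − a/2) = 1711.2 kN × (500 − 36.46) mm = 793.21 kN·m.
φM_n = 0.90 × 793.21 = 713.89 kN·m.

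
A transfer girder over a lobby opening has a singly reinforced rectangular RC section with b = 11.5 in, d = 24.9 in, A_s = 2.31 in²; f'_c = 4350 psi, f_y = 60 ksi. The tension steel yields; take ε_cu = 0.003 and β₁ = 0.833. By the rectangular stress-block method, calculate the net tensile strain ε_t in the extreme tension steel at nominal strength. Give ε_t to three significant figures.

a = A_s f_y/(0.85 f'_c b) = 3.260 in.
β₁ = 0.833, so c = a/β₁ = 3.260/0.833 = 3.914 in.
From the linear strain diagram with ε_cu = 0.003: ε_t = 0.003 (d − c)/c = 0.003 × (24.9 − 3.914)/3.914 = 0.0161.
Since ε_t ≥ 0.005, the section is tension-controlled.

ε_t ≈ 0.0161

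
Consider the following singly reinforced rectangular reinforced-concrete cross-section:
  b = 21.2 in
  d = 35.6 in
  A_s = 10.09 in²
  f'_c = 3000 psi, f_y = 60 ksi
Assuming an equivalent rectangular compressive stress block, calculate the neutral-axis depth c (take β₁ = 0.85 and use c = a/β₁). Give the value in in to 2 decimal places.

T = A_s f_y = 10.09 × 60 = 605.4 kips.
a = T/(0.85 f'_c b) = 605.4/(0.85 × 3 × 21.2) = 11.1987 in.
With β₁ = 0.85, c = a/β₁ = 11.1987/0.85 = 13.17 in.

c ≈ 13.17 in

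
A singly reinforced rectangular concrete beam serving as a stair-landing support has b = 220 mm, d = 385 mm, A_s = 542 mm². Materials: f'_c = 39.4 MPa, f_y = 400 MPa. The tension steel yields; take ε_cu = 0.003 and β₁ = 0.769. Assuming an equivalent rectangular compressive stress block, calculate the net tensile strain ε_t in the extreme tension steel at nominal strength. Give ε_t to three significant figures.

a = A_s f_y/(0.85 f'_c b) = 29.43 mm.
β₁ = 0.769, so c = a/β₁ = 29.43/0.769 = 38.27 mm.
From the linear strain diagram with ε_cu = 0.003: ε_t = 0.003 (d − c)/c = 0.003 × (385 − 38.27)/38.27 = 0.0272.
Since ε_t ≥ 0.005, the section is tension-controlled.

ε_t ≈ 0.0272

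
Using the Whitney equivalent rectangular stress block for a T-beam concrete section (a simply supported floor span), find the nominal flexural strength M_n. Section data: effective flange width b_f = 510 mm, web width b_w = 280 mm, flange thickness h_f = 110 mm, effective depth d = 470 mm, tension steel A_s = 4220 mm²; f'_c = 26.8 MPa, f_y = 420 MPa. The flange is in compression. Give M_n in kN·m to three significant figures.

Tension: T = A_s f_y = 4220 × 420 = 1772400 N.
Try a within the flange: a = T/(0.85 f'_c b_f) = 1772400/(0.85 × 26.8 × 510) = 152.56 mm.
a = 152.56 > h_f = 110 mm: the block extends into the web. Split into flange-overhang and web parts.
C_f = 0.85 f'_c (b_f − b_w) h_f = 0.85 × 26.8 × (510 − 280) × 110 = 576334 N.
Remaining web compression depth: a_w = (T − C_f)/(0.85 f'_c b_w) = (1772400 − 576334)/(0.85 × 26.8 × 280) = 187.52 mm.
M_n = C_f(d − h_f/2) + (T − C_f)(d − a_w/2) = 576334 × (470 − 55) + 1196066 × (470 − 93.76) = 239.18 + 450.01 = 689.19 × 10⁶ N·mm.
M_n = 689.19 kN·m.

M_n ≈ 689 kN·m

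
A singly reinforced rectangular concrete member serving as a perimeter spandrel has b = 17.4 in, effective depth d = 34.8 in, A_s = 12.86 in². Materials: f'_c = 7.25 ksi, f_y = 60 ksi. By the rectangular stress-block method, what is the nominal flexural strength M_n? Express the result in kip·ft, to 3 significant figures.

M_n ≈ 2010 kip·ft

T = A_s f_y = 12.86 × 60 = 771.6 kips.
a = T/(0.85 f'_c b) = 771.6/(0.85 × 7.25 × 17.4) = 7.196 in.
M_n = T(d − a/2) = 771.6 × (34.8 − 3.598) = 24075.5 kip·in = 24075.5/12 = 2006.29 kip·ft.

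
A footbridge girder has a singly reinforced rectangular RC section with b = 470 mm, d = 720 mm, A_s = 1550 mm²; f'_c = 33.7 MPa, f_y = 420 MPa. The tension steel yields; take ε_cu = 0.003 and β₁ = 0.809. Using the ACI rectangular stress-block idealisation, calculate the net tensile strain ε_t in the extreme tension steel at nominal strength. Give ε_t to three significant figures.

ε_t ≈ 0.0331

a = A_s f_y/(0.85 f'_c b) = 48.35 mm.
β₁ = 0.809, so c = a/β₁ = 48.35/0.809 = 59.77 mm.
From the linear strain diagram with ε_cu = 0.003: ε_t = 0.003 (d − c)/c = 0.003 × (720 − 59.77)/59.77 = 0.0331.
Since ε_t ≥ 0.005, the section is tension-controlled.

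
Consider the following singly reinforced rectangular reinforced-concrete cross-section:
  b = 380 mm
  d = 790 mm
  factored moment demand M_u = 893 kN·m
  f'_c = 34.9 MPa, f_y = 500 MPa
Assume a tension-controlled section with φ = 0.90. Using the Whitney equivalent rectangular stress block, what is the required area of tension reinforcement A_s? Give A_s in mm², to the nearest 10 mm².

A_s ≈ 2720 mm²

M_n = M_u/φ = 893/0.90 = 992.222 kN·m.
With M_n = 0.85 f'_c a b (d − a/2), solve the quadratic for a:
a = d − √(d² − 2M_n/(0.85 f'_c b)) = 790 − √(790² − 2 × 992.222×10⁶/(0.85 × 34.9 × 380)) = 120.63 mm.
A_s = 0.85 f'_c a b / f_y = 0.85 × 34.9 × 120.63 × 380 / 500 = 2719.7 mm².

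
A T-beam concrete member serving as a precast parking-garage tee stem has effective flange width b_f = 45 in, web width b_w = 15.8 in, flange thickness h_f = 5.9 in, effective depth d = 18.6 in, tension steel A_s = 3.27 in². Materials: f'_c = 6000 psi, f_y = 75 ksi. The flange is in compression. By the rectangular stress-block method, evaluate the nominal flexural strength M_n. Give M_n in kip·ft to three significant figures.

M_n ≈ 369 kip·ft

Tension: T = A_s f_y = 3.27 × 75 = 245.25 kips.
Try a within the flange: a = T/(0.85 f'_c b_f) = 245.25/(0.85 × 6 × 45) = 1.069 in.
Since a = 1.069 ≤ h_f = 5.9 in, the stress block lies entirely in the flange; analyse as a rectangular beam of width b_f.
M_n = T(d − a/2) = 245.25 × (18.6 − 0.5345) = 4430.6 kip·in.
M_n = 4430.6/12 = 369.22 kip·ft.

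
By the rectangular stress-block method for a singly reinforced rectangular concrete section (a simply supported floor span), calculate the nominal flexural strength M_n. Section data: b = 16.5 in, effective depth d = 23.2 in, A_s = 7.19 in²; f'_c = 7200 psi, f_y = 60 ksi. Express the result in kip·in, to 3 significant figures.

M_n ≈ 9090 kip·in

T = A_s f_y = 7.19 × 60 = 431.4 kips.
a = T/(0.85 f'_c b) = 431.4/(0.85 × 7.2 × 16.5) = 4.272 in.
M_n = T(d − a/2) = 431.4 × (23.2 − 2.136) = 9087.0 kip·in.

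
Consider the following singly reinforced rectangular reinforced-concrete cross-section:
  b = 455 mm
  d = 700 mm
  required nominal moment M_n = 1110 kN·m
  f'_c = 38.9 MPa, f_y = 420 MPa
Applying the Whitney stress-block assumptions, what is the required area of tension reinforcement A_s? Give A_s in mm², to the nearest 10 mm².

With M_n = 0.85 f'_c a b (d − a/2), solve the quadratic for a:
a = d − √(d² − 2M_n/(0.85 f'_c b)) = 700 − √(700² − 2 × 1110×10⁶/(0.85 × 38.9 × 455)) = 114.82 mm.
A_s = 0.85 f'_c a b / f_y = 0.85 × 38.9 × 114.82 × 455 / 420 = 4112.9 mm².

A_s ≈ 4110 mm²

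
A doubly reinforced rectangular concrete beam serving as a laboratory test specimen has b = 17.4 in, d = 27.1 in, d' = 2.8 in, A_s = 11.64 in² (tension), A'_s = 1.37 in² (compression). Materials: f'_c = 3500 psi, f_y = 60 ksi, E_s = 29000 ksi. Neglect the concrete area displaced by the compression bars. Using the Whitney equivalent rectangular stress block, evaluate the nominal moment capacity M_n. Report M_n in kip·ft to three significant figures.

M_n ≈ 1250 kip·ft

Assume both steels yield.
a = (A_s − A'_s) f_y/(0.85 f'_c b) = (11.64 − 1.37) × 60/(0.85 × 3.5 × 17.4) = 11.904 in.
c = a/β₁ = 11.904/0.85 = 14.005 in; ε'_s = 0.003(c − d')/c = 0.0024 ≥ ε_y = 0.0021, so the compression steel yields.
M_n = (A_s − A'_s) f_y (d − a/2) + A'_s f_y (d − d') = 616.2 × (27.1 − 5.952) + 82.2 × (27.1 − 2.8) = 13031.4 + 1997.5 = 15028.9 kip·in = 15028.9/12 = 1252.41 kip·ft.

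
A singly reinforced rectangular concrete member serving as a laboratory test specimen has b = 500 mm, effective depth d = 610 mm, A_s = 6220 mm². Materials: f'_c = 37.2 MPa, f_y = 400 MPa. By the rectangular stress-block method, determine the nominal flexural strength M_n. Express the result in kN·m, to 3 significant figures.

M_n ≈ 1320 kN·m

T = A_s f_y = 6220 × 400 = 2488000 N = 2488 kN.
From C = T: a = T/(0.85 f'_c b) = 2488000/(0.85 × 37.2 × 500) = 157.37 mm.
M_n = T(d − a/2) = 2488 kN × (610 − 78.685) mm = 1321.91 kN·m.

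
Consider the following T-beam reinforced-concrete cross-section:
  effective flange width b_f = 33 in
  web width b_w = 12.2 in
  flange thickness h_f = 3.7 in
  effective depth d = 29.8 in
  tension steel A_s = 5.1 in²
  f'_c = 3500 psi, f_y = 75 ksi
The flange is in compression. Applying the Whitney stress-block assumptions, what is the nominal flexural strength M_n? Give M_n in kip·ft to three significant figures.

Tension: T = A_s f_y = 5.1 × 75 = 382.5 kips.
Try a within the flange: a = T/(0.85 f'_c b_f) = 382.5/(0.85 × 3.5 × 33) = 3.896 in.
a = 3.896 > h_f = 3.7 in: the block extends into the web. Split into flange-overhang and web parts.
C_f = 0.85 f'_c (b_f − b_w) h_f = 0.85 × 3.5 × (33 − 12.2) × 3.7 = 229.0 kips.
Remaining web compression depth: a_w = (T − C_f)/(0.85 f'_c b_w) = (382.5 − 229.0)/(0.85 × 3.5 × 12.2) = 4.229 in.
M_n = C_f(d − h_f/2) + (T − C_f)(d − a_w/2) = 229.0 × (29.8 − 1.85) + 153.5 × (29.8 − 2.1145) = 6400.6 + 4249.7 = 10650.3 kip·in.
M_n = 10650.3/12 = 887.53 kip·ft.

M_n ≈ 888 kip·ft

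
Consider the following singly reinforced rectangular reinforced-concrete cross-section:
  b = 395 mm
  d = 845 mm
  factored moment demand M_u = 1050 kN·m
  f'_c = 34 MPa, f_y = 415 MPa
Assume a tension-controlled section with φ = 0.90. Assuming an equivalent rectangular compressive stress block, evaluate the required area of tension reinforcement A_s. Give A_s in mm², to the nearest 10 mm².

A_s ≈ 3610 mm²

M_n = M_u/φ = 1050/0.90 = 1166.67 kN·m.
With M_n = 0.85 f'_c a b (d − a/2), solve the quadratic for a:
a = d − √(d² − 2M_n/(0.85 f'_c b)) = 845 − √(845² − 2 × 1166.67×10⁶/(0.85 × 34 × 395)) = 131.12 mm.
A_s = 0.85 f'_c a b / f_y = 0.85 × 34 × 131.12 × 395 / 415 = 3606.7 mm².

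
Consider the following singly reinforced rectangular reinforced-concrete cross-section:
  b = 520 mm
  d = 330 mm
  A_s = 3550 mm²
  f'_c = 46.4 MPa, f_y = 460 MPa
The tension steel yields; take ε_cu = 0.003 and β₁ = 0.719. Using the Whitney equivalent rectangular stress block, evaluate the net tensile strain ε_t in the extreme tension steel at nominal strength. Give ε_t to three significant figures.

ε_t ≈ 0.00594

a = A_s f_y/(0.85 f'_c b) = 79.62 mm.
β₁ = 0.719, so c = a/β₁ = 79.62/0.719 = 110.74 mm.
From the linear strain diagram with ε_cu = 0.003: ε_t = 0.003 (d − c)/c = 0.003 × (330 − 110.74)/110.74 = 0.00594.
Since ε_t ≥ 0.005, the section is tension-controlled.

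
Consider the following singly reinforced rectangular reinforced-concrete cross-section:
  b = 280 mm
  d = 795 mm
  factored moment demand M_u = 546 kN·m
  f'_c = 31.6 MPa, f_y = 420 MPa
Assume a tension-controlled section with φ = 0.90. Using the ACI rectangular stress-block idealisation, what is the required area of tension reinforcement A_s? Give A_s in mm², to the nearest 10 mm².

A_s ≈ 1950 mm²

M_n = M_u/φ = 546/0.90 = 606.667 kN·m.
With M_n = 0.85 f'_c a b (d − a/2), solve the quadratic for a:
a = d − √(d² − 2M_n/(0.85 f'_c b)) = 795 − √(795² − 2 × 606.667×10⁶/(0.85 × 31.6 × 280)) = 108.93 mm.
A_s = 0.85 f'_c a b / f_y = 0.85 × 31.6 × 108.93 × 280 / 420 = 1950.6 mm².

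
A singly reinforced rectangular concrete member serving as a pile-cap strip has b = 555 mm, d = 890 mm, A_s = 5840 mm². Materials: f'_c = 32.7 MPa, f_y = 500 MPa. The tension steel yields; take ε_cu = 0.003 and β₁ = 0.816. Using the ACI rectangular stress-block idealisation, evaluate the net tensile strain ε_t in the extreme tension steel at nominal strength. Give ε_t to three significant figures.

a = A_s f_y/(0.85 f'_c b) = 189.29 mm.
β₁ = 0.816, so c = a/β₁ = 189.29/0.816 = 231.97 mm.
From the linear strain diagram with ε_cu = 0.003: ε_t = 0.003 (d − c)/c = 0.003 × (890 − 231.97)/231.97 = 0.00851.
Since ε_t ≥ 0.005, the section is tension-controlled.

ε_t ≈ 0.00851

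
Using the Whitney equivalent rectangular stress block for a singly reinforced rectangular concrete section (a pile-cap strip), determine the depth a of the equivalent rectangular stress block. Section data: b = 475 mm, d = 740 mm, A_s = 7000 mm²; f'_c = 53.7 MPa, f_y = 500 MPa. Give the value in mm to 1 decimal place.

T = A_s f_y = 7000 × 500 = 3500000 N = 3500 kN.
Setting C = 0.85 f'_c a b equal to T: a = 3500000/(0.85 × 53.7 × 475) = 161.4 mm.

a ≈ 161.4 mm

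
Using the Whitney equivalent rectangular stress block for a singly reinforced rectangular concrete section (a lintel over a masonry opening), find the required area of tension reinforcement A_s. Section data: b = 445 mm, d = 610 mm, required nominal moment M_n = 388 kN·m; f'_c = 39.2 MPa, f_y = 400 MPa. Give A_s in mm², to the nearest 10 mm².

A_s ≈ 1650 mm²

With M_n = 0.85 f'_c a b (d − a/2), solve the quadratic for a:
a = d − √(d² − 2M_n/(0.85 f'_c b)) = 610 − √(610² − 2 × 388×10⁶/(0.85 × 39.2 × 445)) = 44.52 mm.
A_s = 0.85 f'_c a b / f_y = 0.85 × 39.2 × 44.52 × 445 / 400 = 1650.3 mm².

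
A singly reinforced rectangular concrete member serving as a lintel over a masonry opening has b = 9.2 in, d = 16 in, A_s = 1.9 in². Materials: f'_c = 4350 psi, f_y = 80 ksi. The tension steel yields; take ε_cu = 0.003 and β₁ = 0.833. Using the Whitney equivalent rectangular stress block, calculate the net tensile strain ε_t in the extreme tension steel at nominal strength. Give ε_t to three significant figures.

a = A_s f_y/(0.85 f'_c b) = 4.468 in.
β₁ = 0.833, so c = a/β₁ = 4.468/0.833 = 5.364 in.
From the linear strain diagram with ε_cu = 0.003: ε_t = 0.003 (d − c)/c = 0.003 × (16 − 5.364)/5.364 = 0.00595.
Since ε_t ≥ 0.005, the section is tension-controlled.

ε_t ≈ 0.00595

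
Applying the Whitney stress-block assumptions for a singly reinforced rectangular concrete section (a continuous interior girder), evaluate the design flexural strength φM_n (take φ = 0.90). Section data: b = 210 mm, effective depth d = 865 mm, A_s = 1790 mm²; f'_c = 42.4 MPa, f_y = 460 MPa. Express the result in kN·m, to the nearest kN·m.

φM_n ≈ 601 kN·m

T = A_s f_y = 1790 × 460 = 823400 N = 823.4 kN.
From C = T: a = T/(0.85 f'_c b) = 823400/(0.85 × 42.4 × 210) = 108.79 mm.
M_n = T(d − a/2) = 823.4 kN × (865 − 54.395) mm = 667.45 kN·m.
φM_n = 0.90 × 667.45 = 600.71 kN·m.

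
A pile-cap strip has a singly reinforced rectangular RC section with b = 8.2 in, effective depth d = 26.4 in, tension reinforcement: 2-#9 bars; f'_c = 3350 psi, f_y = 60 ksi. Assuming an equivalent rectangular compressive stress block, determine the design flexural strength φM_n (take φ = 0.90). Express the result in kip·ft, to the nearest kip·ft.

A_s = 2 × 1 = 2 in².
T = A_s f_y = 2 × 60 = 120 kips.
a = T/(0.85 f'_c b) = 120/(0.85 × 3.35 × 8.2) = 5.139 in.
M_n = T(d − a/2) = 120 × (26.4 − 2.5695) = 2859.7 kip·in = 2859.7/12 = 238.31 kip·ft.
φM_n = 0.90 × 238.31 = 214.48 kip·ft.

φM_n ≈ 214 kip·ft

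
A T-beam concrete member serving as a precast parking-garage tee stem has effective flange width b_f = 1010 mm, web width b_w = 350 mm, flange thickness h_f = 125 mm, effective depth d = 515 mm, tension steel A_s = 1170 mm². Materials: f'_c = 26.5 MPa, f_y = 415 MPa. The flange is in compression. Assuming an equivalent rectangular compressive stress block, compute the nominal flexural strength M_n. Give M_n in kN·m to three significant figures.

M_n ≈ 245 kN·m

Tension: T = A_s f_y = 1170 × 415 = 485550 N.
Try a within the flange: a = T/(0.85 f'_c b_f) = 485550/(0.85 × 26.5 × 1010) = 21.34 mm.
Since a = 21.34 ≤ h_f = 125 mm, the stress block lies entirely in the flange; analyse as a rectangular beam of width b_f.
M_n = T(d − a/2) = 485550 × (515 − 10.67) = 244.88 × 10⁶ N·mm.
M_n = 244.88 kN·m.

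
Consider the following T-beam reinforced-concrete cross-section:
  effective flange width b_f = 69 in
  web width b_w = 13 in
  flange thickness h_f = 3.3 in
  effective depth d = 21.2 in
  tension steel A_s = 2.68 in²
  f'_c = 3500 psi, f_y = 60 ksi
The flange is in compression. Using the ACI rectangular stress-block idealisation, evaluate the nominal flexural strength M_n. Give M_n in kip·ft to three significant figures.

M_n ≈ 279 kip·ft

Tension: T = A_s f_y = 2.68 × 60 = 160.8 kips.
Try a within the flange: a = T/(0.85 f'_c b_f) = 160.8/(0.85 × 3.5 × 69) = 0.783 in.
Since a = 0.783 ≤ h_f = 3.3 in, the stress block lies entirely in the flange; analyse as a rectangular beam of width b_f.
M_n = T(d − a/2) = 160.8 × (21.2 − 0.3915) = 3346.0 kip·in.
M_n = 3346.0/12 = 278.83 kip·ft.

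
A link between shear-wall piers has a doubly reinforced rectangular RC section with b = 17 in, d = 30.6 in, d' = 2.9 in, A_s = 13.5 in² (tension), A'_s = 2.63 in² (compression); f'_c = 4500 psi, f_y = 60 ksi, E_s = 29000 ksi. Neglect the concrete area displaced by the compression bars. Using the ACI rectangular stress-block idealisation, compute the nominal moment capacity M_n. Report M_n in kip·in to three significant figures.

Assume both steels yield.
a = (A_s − A'_s) f_y/(0.85 f'_c b) = (13.5 − 2.63) × 60/(0.85 × 4.5 × 17) = 10.030 in.
c = a/β₁ = 10.030/0.825 = 12.158 in; ε'_s = 0.003(c − d')/c = 0.0023 ≥ ε_y = 0.0021, so the compression steel yields.
M_n = (A_s − A'_s) f_y (d − a/2) + A'_s f_y (d − d') = 652.2 × (30.6 − 5.015) + 157.8 × (30.6 − 2.9) = 16686.5 + 4371.1 = 21057.6 kip·in.

M_n ≈ 21100 kip·in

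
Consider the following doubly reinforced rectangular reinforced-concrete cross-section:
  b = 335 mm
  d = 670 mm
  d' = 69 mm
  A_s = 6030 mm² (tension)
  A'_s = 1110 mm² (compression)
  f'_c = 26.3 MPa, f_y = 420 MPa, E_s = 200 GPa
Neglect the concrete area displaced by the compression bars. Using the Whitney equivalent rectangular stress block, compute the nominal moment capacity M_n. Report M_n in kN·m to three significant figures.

M_n ≈ 1380 kN·m

Assume both tension and compression steel yield.
Net tension couple steel: A_s − A'_s = 4920 mm².
a = (A_s − A'_s) f_y / (0.85 f'_c b) = 2066400/(0.85 × 26.3 × 335) = 275.93 mm.
c = a/β₁ = 275.93/0.85 = 324.62 mm; ε'_s = 0.003(c − d')/c = 0.0024 ≥ f_y/E_s = 0.0021, so compression steel does yield.
M_n = (A_s − A'_s) f_y (d − a/2) + A'_s f_y (d − d') = [2066400 × (670 − 137.965) + 466200 × (670 − 69)] × 10⁻⁶ = 1099.40 + 280.19 = 1379.59 kN·m.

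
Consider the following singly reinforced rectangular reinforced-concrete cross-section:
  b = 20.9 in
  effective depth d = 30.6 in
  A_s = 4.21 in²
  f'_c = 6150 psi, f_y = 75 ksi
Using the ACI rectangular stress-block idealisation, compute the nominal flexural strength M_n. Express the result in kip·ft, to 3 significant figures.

T = A_s f_y = 4.21 × 75 = 315.75 kips.
a = T/(0.85 f'_c b) = 315.75/(0.85 × 6.15 × 20.9) = 2.890 in.
M_n = T(d − a/2) = 315.75 × (30.6 − 1.445) = 9205.7 kip·in = 9205.7/12 = 767.14 kip·ft.

M_n ≈ 767 kip·ft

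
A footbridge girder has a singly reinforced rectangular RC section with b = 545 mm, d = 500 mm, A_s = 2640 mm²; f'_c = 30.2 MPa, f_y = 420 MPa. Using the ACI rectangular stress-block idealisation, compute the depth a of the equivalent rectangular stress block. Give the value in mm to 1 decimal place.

a ≈ 79.3 mm

T = A_s f_y = 2640 × 420 = 1108800 N = 1108.8 kN.
Setting C = 0.85 f'_c a b equal to T: a = 1108800/(0.85 × 30.2 × 545) = 79.3 mm.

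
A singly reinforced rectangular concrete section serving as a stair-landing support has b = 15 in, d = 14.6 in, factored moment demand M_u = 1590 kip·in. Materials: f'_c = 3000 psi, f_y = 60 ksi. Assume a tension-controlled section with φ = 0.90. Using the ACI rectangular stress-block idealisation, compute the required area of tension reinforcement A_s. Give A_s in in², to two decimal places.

A_s ≈ 2.30 in²

M_n = M_u/φ = 1590/0.90 = 1766.67 kip·in.
From M_n = 0.85 f'_c a b (d − a/2):
a = d − √(d² − 2M_n/(0.85 f'_c b)) = 14.6 − √(14.6² − 2 × 1766.67/(0.85 × 3 × 15)) = 3.610 in.
A_s = 0.85 f'_c a b / f_y = 0.85 × 3 × 3.610 × 15 / 60 = 2.301 in².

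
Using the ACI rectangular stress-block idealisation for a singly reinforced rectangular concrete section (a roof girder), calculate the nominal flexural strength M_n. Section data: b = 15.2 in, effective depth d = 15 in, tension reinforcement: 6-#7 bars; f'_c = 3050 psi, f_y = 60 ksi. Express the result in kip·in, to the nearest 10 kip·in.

A_s = 6 × 0.6 = 3.6 in².
T = A_s f_y = 3.6 × 60 = 216 kips.
a = T/(0.85 f'_c b) = 216/(0.85 × 3.05 × 15.2) = 5.481 in.
M_n = T(d − a/2) = 216 × (15 − 2.7405) = 2648.1 kip·in.

M_n ≈ 2650 kip·in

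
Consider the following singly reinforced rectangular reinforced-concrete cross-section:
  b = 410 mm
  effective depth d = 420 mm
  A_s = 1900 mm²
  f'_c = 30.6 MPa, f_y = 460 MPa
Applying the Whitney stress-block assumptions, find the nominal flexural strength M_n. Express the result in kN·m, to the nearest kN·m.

T = A_s f_y = 1900 × 460 = 874000 N = 874 kN.
From C = T: a = T/(0.85 f'_c b) = 874000/(0.85 × 30.6 × 410) = 81.96 mm.
M_n = T(d − a/2) = 874 kN × (420 − 40.98) mm = 331.26 kN·m.

M_n ≈ 331 kN·m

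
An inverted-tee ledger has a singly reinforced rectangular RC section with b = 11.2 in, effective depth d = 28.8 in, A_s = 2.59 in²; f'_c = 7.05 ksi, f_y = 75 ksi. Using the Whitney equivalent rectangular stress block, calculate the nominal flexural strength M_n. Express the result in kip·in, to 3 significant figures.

T = A_s f_y = 2.59 × 75 = 194.25 kips.
a = T/(0.85 f'_c b) = 194.25/(0.85 × 7.05 × 11.2) = 2.894 in.
M_n = T(d − a/2) = 194.25 × (28.8 − 1.447) = 5313.3 kip·in.

M_n ≈ 5310 kip·in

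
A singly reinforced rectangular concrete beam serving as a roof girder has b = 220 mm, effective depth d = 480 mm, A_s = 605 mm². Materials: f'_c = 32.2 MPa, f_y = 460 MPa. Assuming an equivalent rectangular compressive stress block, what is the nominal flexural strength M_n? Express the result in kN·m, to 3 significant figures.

T = A_s f_y = 605 × 460 = 278300 N = 278.3 kN.
From C = T: a = T/(0.85 f'_c b) = 278300/(0.85 × 32.2 × 220) = 46.22 mm.
M_n = T(d − a/2) = 278.3 kN × (480 − 23.11) mm = 127.15 kN·m.

M_n ≈ 127 kN·m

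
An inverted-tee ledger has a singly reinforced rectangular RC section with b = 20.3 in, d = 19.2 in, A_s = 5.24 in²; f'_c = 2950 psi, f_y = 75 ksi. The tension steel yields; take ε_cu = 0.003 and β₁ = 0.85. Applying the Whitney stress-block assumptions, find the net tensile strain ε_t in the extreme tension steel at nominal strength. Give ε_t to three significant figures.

a = A_s f_y/(0.85 f'_c b) = 7.721 in.
β₁ = 0.85, so c = a/β₁ = 7.721/0.85 = 9.084 in.
From the linear strain diagram with ε_cu = 0.003: ε_t = 0.003 (d − c)/c = 0.003 × (19.2 − 9.084)/9.084 = 0.00334.
ε_t < 0.004 — the section is over-reinforced for flexure under ACI limits.

ε_t ≈ 0.00334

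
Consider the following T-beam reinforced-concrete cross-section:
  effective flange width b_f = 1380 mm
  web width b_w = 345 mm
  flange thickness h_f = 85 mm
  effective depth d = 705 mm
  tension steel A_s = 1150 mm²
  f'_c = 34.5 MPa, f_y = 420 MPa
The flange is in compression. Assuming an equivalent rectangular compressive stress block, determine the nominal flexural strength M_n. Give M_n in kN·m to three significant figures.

M_n ≈ 338 kN·m

Tension: T = A_s f_y = 1150 × 420 = 483000 N.
Try a within the flange: a = T/(0.85 f'_c b_f) = 483000/(0.85 × 34.5 × 1380) = 11.94 mm.
Since a = 11.94 ≤ h_f = 85 mm, the stress block lies entirely in the flange; analyse as a rectangular beam of width b_f.
M_n = T(d − a/2) = 483000 × (705 − 5.97) = 337.63 × 10⁶ N·mm.
M_n = 337.63 kN·m.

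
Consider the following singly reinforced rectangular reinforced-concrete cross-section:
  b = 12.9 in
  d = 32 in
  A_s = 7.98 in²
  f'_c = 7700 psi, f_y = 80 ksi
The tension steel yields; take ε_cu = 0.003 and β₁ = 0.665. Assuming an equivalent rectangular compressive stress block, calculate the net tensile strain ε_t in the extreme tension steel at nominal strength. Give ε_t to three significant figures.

a = A_s f_y/(0.85 f'_c b) = 7.561 in.
β₁ = 0.665, so c = a/β₁ = 7.561/0.665 = 11.370 in.
From the linear strain diagram with ε_cu = 0.003: ε_t = 0.003 (d − c)/c = 0.003 × (32 − 11.370)/11.370 = 0.00544.
Since ε_t ≥ 0.005, the section is tension-controlled.

ε_t ≈ 0.00544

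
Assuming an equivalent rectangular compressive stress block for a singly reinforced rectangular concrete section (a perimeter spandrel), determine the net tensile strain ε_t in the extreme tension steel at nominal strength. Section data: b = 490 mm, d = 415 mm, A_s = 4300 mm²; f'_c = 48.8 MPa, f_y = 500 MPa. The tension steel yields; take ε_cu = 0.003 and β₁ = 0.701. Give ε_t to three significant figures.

ε_t ≈ 0.00525

a = A_s f_y/(0.85 f'_c b) = 105.78 mm.
β₁ = 0.701, so c = a/β₁ = 105.78/0.701 = 150.90 mm.
From the linear strain diagram with ε_cu = 0.003: ε_t = 0.003 (d − c)/c = 0.003 × (415 − 150.90)/150.90 = 0.00525.
Since ε_t ≥ 0.005, the section is tension-controlled.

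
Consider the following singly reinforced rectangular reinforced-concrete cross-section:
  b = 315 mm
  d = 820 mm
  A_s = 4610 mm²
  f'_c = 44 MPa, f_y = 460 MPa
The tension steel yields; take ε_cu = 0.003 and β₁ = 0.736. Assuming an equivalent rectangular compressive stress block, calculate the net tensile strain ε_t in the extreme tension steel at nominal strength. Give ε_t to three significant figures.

ε_t ≈ 0.00706

a = A_s f_y/(0.85 f'_c b) = 180.00 mm.
β₁ = 0.736, so c = a/β₁ = 180.00/0.736 = 244.57 mm.
From the linear strain diagram with ε_cu = 0.003: ε_t = 0.003 (d − c)/c = 0.003 × (820 − 244.57)/244.57 = 0.00706.
Since ε_t ≥ 0.005, the section is tension-controlled.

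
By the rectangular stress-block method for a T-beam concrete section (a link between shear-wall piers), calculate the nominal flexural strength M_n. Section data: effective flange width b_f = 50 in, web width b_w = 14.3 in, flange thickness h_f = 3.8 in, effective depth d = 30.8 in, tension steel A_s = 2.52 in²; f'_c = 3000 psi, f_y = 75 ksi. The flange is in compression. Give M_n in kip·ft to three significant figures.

Tension: T = A_s f_y = 2.52 × 75 = 189 kips.
Try a within the flange: a = T/(0.85 f'_c b_f) = 189/(0.85 × 3 × 50) = 1.482 in.
Since a = 1.482 ≤ h_f = 3.8 in, the stress block lies entirely in the flange; analyse as a rectangular beam of width b_f.
M_n = T(d − a/2) = 189 × (30.8 − 0.741) = 5681.2 kip·in.
M_n = 5681.2/12 = 473.43 kip·ft.

M_n ≈ 473 kip·ft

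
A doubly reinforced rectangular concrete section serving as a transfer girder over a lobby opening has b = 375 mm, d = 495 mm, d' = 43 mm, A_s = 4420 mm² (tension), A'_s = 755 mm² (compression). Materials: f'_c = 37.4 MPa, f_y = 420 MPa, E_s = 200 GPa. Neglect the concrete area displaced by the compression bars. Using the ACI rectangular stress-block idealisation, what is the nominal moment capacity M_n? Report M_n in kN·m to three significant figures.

Assume both tension and compression steel yield.
Net tension couple steel: A_s − A'_s = 3665 mm².
a = (A_s − A'_s) f_y / (0.85 f'_c b) = 1539300/(0.85 × 37.4 × 375) = 129.12 mm.
c = a/β₁ = 129.12/0.783 = 164.90 mm; ε'_s = 0.003(c − d')/c = 0.0022 ≥ f_y/E_s = 0.0021, so compression steel does yield.
M_n = (A_s − A'_s) f_y (d − a/2) + A'_s f_y (d − d') = [1539300 × (495 − 64.56) + 317100 × (495 − 43)] × 10⁻⁶ = 662.58 + 143.33 = 805.91 kN·m.

M_n ≈ 806 kN·m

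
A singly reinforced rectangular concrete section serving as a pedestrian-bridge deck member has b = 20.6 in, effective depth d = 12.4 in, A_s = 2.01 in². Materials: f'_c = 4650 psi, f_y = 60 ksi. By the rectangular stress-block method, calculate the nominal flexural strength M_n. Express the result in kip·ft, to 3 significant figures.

T = A_s f_y = 2.01 × 60 = 120.6 kips.
a = T/(0.85 f'_c b) = 120.6/(0.85 × 4.65 × 20.6) = 1.481 in.
M_n = T(d − a/2) = 120.6 × (12.4 − 0.7405) = 1406.1 kip·in = 1406.1/12 = 117.18 kip·ft.

M_n ≈ 117 kip·ft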